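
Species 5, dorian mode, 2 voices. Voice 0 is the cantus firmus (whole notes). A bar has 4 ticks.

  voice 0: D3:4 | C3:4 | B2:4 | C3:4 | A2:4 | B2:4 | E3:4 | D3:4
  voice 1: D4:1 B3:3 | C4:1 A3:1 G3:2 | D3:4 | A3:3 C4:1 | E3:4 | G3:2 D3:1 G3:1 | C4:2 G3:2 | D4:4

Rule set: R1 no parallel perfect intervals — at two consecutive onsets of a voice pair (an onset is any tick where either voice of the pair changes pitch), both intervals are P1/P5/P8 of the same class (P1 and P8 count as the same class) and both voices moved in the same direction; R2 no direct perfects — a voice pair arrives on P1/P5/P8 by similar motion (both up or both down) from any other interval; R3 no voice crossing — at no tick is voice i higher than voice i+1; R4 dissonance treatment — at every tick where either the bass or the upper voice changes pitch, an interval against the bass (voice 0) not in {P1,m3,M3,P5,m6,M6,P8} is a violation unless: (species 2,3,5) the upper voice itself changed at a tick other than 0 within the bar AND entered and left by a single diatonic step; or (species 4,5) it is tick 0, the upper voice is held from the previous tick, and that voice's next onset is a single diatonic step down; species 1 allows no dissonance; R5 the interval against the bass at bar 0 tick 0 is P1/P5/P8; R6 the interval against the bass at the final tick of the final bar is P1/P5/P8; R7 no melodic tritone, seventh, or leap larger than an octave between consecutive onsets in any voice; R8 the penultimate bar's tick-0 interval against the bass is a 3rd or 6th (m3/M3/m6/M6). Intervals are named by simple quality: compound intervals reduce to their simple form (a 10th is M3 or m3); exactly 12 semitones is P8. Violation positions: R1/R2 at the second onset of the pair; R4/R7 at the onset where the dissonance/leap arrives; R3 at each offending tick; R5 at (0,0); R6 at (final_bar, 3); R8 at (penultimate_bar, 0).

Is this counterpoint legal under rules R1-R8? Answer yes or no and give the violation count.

bar 0: v0=D3 v1=D4 (P8)
bar 1: v0=C3 v1=C4 (P8)
bar 2: v0=B2 v1=D3 (m3)
bar 3: v0=C3 v1=A3 (M6)
bar 4: v0=A2 v1=E3 (P5)
bar 5: v0=B2 v1=G3 (m6)
bar 6: v0=E3 v1=C4 (m6)
bar 7: v0=D3 v1=D4 (P8)
  R2 @ bar4.0: C3/C4 P8 -> A2/E3 P5 similar

No (1 violations)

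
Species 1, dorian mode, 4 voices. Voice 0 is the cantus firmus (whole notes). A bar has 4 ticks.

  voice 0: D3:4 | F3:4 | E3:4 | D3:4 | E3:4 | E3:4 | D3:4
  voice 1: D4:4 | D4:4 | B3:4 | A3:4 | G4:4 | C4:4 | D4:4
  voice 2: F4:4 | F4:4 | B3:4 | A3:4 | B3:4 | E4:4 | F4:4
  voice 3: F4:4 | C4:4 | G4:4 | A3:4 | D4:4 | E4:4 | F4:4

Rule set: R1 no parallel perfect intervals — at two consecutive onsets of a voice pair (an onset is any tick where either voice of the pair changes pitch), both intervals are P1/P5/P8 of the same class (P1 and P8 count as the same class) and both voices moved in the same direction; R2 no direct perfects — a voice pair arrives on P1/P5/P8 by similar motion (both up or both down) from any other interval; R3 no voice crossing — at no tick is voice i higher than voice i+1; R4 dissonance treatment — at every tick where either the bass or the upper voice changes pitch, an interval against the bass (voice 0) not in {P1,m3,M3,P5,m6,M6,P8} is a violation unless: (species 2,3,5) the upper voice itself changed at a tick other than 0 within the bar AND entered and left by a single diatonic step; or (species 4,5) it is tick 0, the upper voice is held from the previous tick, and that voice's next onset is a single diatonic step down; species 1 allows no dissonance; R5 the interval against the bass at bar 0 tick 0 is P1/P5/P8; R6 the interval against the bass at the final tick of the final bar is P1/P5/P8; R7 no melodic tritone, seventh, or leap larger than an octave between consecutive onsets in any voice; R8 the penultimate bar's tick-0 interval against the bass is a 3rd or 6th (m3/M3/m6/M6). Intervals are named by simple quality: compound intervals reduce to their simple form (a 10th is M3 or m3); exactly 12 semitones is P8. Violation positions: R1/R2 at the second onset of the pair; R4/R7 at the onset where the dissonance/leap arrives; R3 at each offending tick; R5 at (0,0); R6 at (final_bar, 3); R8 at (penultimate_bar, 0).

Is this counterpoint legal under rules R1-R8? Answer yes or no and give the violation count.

bar 0: v0=D3 v1=D4 v2=F4 v3=F4 (m3)
bar 1: v0=F3 v1=D4 v2=F4 v3=C4 (P5)
bar 2: v0=E3 v1=B3 v2=B3 v3=G4 (m3)
bar 3: v0=D3 v1=A3 v2=A3 v3=A3 (P5)
bar 4: v0=E3 v1=G4 v2=B3 v3=D4 (m7)
bar 5: v0=E3 v1=C4 v2=E4 v3=E4 (P8)
bar 6: v0=D3 v1=D4 v2=F4 v3=F4 (m3)
  R5 @ bar0.0: opens on m3
  R5 @ bar0.0: opens on m3
  R3 @ bar1.0: F4 above C4
  R3 @ bar1.1: F4 above C4
  R3 @ bar1.2: F4 above C4
  R3 @ bar1.3: F4 above C4
  R2 @ bar2.0: F3/D4 M6 -> E3/B3 P5 similar
  R2 @ bar2.0: F3/F4 P8 -> E3/B3 P5 similar
  R2 @ bar2.0: D4/F4 m3 -> B3/B3 P1 similar
  R7 @ bar2.0: F4->B3 leap 6st
  R1 @ bar3.0: E3/B3 P5 -> D3/A3 P5 similar
  R1 @ bar3.0: E3/B3 P5 -> D3/A3 P5 similar
  R1 @ bar3.0: B3/B3 P1 -> A3/A3 P1 similar
  R2 @ bar3.0: E3/G4 m3 -> D3/A3 P5 similar
  R2 @ bar3.0: B3/G4 m6 -> A3/A3 P1 similar
  R2 @ bar3.0: B3/G4 m6 -> A3/A3 P1 similar
  R7 @ bar3.0: G4->A3 leap 10st
  R1 @ bar4.0: D3/A3 P5 -> E3/B3 P5 similar
  R3 @ bar4.0: G4 above B3
  R4 @ bar4.0: E3/D4 m7 untreated
  R7 @ bar4.0: A3->G4 leap 10st
  R3 @ bar4.1: G4 above B3
  R3 @ bar4.2: G4 above B3
  R3 @ bar4.3: G4 above B3
  R2 @ bar5.0: B3/D4 m3 -> E4/E4 P1 similar
  R8 @ bar5.0: penult P8 not 3rd/6th
  R8 @ bar5.0: penult P8 not 3rd/6th
  R1 @ bar6.0: E4/E4 P1 -> F4/F4 P1 similar
  R6 @ bar6.3: closes on m3
  R6 @ bar6.3: closes on m3

No (30 violations)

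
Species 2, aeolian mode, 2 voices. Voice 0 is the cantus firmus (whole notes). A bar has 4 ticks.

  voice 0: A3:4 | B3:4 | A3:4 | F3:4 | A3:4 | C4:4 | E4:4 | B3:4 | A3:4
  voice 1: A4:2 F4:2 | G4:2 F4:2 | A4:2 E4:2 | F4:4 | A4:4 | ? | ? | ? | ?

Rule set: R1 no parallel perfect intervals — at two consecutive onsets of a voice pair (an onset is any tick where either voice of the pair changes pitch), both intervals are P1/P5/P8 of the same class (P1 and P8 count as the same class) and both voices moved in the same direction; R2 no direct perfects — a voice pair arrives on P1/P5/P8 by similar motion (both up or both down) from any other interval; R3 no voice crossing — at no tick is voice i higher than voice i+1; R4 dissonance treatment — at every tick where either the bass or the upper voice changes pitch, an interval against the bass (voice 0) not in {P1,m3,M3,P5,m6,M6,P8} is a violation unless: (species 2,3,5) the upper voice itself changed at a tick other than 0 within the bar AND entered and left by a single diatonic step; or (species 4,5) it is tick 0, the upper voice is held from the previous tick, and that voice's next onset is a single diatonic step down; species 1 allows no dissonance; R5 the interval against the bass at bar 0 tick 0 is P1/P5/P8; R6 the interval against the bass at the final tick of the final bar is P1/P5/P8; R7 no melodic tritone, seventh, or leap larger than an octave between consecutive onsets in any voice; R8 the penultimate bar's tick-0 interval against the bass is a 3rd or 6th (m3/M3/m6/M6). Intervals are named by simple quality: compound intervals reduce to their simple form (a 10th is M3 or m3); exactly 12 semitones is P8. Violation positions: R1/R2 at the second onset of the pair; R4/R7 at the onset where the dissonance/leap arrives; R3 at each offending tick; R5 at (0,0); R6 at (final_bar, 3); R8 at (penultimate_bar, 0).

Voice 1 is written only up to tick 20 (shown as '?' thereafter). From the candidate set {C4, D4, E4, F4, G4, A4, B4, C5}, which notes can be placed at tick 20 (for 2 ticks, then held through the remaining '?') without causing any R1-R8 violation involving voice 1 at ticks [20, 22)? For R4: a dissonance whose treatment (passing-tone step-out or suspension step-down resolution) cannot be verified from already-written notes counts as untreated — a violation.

{A4, C4, E4, G4}

C4: legal
D4: violates R4
E4: legal
F4: violates R4
G4: legal
A4: legal
B4: violates R4
C5: violates R1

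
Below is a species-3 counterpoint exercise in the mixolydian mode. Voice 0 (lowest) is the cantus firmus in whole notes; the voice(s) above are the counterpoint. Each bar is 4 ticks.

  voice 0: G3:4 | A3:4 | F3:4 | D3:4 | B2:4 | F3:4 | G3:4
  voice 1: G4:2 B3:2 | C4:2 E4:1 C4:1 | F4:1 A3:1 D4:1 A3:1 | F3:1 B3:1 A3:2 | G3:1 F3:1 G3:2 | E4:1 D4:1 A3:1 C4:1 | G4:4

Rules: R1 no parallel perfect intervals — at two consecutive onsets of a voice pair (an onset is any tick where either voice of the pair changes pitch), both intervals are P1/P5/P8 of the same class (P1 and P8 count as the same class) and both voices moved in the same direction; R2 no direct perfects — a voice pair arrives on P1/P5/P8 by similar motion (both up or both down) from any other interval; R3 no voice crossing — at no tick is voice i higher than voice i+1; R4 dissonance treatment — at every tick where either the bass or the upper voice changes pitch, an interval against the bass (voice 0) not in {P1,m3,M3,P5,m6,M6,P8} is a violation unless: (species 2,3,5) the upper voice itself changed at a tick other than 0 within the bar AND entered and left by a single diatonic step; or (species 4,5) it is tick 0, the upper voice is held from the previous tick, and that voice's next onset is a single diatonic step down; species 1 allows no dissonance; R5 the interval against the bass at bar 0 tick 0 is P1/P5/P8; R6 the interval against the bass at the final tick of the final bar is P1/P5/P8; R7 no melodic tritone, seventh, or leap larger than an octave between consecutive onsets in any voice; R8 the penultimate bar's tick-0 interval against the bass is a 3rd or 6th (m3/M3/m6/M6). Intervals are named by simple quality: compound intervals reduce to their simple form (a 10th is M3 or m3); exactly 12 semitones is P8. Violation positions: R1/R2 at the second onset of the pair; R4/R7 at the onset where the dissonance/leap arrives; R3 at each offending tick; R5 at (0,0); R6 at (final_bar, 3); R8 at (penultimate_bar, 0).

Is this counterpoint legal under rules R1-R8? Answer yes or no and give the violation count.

bar 0: v0=G3 v1=G4 (P8)
bar 1: v0=A3 v1=C4 (m3)
bar 2: v0=F3 v1=F4 (P8)
bar 3: v0=D3 v1=F3 (m3)
bar 4: v0=B2 v1=G3 (m6)
bar 5: v0=F3 v1=E4 (M7)
bar 6: v0=G3 v1=G4 (P8)
  R7 @ bar3.1: F3->B3 leap 6st
  R4 @ bar5.0: F3/E4 M7 untreated
  R7 @ bar5.0: B2->F3 leap 6st
  R8 @ bar5.0: penult M7 not 3rd/6th
  R2 @ bar6.0: F3/C4 P5 -> G3/G4 P8 similar

No (5 violations)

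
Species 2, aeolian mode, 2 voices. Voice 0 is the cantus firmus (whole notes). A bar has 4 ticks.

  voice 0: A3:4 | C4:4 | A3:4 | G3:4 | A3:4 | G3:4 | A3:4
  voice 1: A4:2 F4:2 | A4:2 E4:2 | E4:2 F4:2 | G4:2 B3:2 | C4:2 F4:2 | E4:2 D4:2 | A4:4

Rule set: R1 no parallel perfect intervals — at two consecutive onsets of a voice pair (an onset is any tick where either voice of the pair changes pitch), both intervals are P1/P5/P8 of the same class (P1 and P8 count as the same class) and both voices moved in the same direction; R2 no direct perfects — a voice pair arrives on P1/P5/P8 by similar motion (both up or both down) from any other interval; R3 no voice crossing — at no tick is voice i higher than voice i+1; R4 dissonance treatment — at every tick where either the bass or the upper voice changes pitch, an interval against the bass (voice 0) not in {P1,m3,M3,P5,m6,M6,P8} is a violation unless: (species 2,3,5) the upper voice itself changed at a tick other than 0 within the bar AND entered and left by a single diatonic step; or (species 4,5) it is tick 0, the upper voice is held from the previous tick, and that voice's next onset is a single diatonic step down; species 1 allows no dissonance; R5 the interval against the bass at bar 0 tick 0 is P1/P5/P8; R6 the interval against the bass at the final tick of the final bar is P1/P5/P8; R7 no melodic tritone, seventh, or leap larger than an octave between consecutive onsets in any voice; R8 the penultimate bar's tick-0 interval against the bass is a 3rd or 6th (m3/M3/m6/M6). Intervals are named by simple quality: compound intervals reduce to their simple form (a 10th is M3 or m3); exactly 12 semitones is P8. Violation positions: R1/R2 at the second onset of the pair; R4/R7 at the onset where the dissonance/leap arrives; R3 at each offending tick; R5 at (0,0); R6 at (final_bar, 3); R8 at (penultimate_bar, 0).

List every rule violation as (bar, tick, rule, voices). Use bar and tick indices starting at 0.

(6, 0, R2, (0, 1))

bar 0: v0=A3 v1=A4 downbeat P8
bar 1: v0=C4 v1=A4 downbeat M6
bar 2: v0=A3 v1=E4 downbeat P5
bar 3: v0=G3 v1=G4 downbeat P8
bar 4: v0=A3 v1=C4 downbeat m3
bar 5: v0=G3 v1=E4 downbeat M6
bar 6: v0=A3 v1=A4 downbeat P8
  -> R2 @ bar 6 tick 0 v(0, 1): G3/D4 P5 -> A3/A4 P8 similar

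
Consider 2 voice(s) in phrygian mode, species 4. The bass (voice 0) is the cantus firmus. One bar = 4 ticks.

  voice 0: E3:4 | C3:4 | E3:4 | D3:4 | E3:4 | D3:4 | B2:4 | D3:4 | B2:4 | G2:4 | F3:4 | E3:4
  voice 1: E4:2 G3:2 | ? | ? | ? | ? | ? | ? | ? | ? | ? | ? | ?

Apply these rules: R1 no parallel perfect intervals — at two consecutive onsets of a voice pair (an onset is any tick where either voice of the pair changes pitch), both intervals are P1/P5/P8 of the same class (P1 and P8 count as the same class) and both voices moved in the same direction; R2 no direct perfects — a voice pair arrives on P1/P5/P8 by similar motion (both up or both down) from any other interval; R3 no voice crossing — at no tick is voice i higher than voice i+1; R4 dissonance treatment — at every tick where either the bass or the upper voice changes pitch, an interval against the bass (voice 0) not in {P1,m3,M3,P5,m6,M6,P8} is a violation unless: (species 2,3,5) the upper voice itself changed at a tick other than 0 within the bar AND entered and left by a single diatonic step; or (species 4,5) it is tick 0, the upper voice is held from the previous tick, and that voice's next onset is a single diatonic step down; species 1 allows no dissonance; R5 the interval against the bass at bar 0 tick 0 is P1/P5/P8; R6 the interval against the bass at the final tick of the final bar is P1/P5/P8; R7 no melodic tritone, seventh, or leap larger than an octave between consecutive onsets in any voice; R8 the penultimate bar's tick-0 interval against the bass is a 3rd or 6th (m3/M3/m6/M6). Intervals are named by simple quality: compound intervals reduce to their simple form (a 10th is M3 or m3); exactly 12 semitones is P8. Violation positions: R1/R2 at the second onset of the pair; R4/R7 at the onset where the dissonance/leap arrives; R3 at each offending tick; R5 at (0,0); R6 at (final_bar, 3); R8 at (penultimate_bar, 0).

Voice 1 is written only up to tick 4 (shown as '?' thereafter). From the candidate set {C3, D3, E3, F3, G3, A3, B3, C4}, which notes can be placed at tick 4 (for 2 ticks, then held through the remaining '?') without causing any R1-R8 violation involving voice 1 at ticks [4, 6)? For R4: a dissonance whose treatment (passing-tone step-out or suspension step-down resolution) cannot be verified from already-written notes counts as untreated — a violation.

C3: violates R2
D3: violates R4
E3: legal
F3: violates R4
G3: legal
A3: legal
B3: violates R4
C4: legal

{A3, C4, E3, G3}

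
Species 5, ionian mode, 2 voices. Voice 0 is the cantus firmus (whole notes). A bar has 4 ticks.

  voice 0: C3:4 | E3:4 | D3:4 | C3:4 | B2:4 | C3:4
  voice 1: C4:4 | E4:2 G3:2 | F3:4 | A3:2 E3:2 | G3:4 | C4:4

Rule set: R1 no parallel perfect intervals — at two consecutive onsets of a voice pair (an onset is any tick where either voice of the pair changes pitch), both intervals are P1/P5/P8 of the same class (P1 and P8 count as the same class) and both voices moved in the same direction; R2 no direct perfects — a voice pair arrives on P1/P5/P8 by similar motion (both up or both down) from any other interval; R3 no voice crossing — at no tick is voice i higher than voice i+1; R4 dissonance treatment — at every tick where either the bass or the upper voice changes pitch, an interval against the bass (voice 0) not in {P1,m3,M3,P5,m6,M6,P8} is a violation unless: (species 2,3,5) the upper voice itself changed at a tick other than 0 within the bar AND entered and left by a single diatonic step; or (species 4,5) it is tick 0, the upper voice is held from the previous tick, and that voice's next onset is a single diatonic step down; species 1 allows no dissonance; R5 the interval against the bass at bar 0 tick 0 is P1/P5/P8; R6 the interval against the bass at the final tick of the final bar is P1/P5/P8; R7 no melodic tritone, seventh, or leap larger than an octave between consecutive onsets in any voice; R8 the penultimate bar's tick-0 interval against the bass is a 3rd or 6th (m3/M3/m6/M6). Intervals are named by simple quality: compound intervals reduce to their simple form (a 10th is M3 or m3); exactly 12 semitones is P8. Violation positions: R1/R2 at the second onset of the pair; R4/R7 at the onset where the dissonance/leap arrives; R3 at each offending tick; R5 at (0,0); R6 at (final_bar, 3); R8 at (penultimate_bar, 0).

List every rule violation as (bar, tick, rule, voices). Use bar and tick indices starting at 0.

bar 0: v0=C3 v1=C4 downbeat P8
bar 1: v0=E3 v1=E4 downbeat P8
bar 2: v0=D3 v1=F3 downbeat m3
bar 3: v0=C3 v1=A3 downbeat M6
bar 4: v0=B2 v1=G3 downbeat m6
bar 5: v0=C3 v1=C4 downbeat P8
  -> R1 @ bar 1 tick 0 v(0, 1): C3/C4 P8 -> E3/E4 P8 similar
  -> R2 @ bar 5 tick 0 v(0, 1): B2/G3 m6 -> C3/C4 P8 similar

(1, 0, R1, (0, 1))
(5, 0, R2, (0, 1))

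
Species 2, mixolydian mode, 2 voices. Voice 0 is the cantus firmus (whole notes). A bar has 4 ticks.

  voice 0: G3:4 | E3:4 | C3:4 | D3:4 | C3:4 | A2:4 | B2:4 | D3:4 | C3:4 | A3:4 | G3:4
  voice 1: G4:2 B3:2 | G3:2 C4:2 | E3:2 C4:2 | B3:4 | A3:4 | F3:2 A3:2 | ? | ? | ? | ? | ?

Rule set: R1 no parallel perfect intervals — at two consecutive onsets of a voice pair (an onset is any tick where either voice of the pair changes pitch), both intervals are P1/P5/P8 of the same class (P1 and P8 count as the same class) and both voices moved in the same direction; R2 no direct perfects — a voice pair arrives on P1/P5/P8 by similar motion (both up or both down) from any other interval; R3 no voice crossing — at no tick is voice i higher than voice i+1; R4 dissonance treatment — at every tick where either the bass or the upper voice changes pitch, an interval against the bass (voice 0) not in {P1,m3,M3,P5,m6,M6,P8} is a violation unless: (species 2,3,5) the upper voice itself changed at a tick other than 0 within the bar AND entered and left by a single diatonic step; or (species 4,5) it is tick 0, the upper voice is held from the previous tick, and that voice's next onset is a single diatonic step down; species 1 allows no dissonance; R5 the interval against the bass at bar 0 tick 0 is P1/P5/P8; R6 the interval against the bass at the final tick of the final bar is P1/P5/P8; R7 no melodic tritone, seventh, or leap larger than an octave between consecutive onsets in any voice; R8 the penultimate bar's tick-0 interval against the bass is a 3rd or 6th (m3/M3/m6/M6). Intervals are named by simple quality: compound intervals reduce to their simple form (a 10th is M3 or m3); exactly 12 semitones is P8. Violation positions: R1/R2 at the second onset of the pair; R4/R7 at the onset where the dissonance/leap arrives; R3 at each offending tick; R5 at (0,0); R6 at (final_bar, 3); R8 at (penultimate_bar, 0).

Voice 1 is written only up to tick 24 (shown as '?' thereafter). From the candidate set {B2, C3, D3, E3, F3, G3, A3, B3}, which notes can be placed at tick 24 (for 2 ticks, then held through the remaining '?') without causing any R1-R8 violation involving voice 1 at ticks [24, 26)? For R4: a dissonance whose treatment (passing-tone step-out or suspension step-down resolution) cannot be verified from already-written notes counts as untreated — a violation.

B2: violates R7
C3: violates R4
D3: legal
E3: violates R4
F3: violates R4
G3: legal
A3: violates R4
B3: violates R1

{D3, G3}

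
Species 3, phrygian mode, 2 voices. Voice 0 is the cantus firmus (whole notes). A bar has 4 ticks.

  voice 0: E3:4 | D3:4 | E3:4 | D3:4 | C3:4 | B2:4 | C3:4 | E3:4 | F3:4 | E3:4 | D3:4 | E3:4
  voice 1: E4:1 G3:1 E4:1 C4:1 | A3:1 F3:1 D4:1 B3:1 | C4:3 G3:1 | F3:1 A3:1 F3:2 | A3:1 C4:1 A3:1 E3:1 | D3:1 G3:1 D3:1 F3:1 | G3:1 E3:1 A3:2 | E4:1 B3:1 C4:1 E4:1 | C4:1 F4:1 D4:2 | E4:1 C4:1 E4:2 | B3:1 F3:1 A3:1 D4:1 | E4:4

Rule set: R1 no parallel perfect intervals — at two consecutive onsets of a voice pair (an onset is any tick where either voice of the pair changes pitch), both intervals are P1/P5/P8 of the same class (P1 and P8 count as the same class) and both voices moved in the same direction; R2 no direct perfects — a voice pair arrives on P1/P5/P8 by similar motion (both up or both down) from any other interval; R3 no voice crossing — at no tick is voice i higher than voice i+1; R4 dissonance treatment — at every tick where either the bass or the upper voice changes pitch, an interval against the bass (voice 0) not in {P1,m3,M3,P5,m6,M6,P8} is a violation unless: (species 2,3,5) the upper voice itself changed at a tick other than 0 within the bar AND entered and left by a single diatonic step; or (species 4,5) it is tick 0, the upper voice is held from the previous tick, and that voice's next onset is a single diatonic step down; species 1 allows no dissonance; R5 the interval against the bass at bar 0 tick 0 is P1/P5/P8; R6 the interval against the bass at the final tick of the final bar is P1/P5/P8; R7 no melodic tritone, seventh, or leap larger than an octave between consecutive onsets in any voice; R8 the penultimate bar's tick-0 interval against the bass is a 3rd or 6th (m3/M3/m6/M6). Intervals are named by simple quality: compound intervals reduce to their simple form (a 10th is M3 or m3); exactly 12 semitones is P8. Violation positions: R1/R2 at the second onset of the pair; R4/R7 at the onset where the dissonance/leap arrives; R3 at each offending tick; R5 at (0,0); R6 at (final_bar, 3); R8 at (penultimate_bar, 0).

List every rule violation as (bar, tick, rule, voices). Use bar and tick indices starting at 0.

bar 0: v0=E3 v1=E4 downbeat P8
bar 1: v0=D3 v1=A3 downbeat P5
bar 2: v0=E3 v1=C4 downbeat m6
bar 3: v0=D3 v1=F3 downbeat m3
bar 4: v0=C3 v1=A3 downbeat M6
bar 5: v0=B2 v1=D3 downbeat m3
bar 6: v0=C3 v1=G3 downbeat P5
bar 7: v0=E3 v1=E4 downbeat P8
bar 8: v0=F3 v1=C4 downbeat P5
bar 9: v0=E3 v1=E4 downbeat P8
bar 10: v0=D3 v1=B3 downbeat M6
bar 11: v0=E3 v1=E4 downbeat P8
  -> R2 @ bar 1 tick 0 v(0, 1): E3/C4 m6 -> D3/A3 P5 similar
  -> R4 @ bar 5 tick 3 v(0, 1): B2/F3 TT untreated
  -> R2 @ bar 6 tick 0 v(0, 1): B2/F3 TT -> C3/G3 P5 similar
  -> R2 @ bar 7 tick 0 v(0, 1): C3/A3 M6 -> E3/E4 P8 similar
  -> R7 @ bar 10 tick 1 v(1,): B3->F3 leap 6st
  -> R1 @ bar 11 tick 0 v(0, 1): D3/D4 P8 -> E3/E4 P8 similar

(1, 0, R2, (0, 1))
(5, 3, R4, (0, 1))
(6, 0, R2, (0, 1))
(7, 0, R2, (0, 1))
(10, 1, R7, (1,))
(11, 0, R1, (0, 1))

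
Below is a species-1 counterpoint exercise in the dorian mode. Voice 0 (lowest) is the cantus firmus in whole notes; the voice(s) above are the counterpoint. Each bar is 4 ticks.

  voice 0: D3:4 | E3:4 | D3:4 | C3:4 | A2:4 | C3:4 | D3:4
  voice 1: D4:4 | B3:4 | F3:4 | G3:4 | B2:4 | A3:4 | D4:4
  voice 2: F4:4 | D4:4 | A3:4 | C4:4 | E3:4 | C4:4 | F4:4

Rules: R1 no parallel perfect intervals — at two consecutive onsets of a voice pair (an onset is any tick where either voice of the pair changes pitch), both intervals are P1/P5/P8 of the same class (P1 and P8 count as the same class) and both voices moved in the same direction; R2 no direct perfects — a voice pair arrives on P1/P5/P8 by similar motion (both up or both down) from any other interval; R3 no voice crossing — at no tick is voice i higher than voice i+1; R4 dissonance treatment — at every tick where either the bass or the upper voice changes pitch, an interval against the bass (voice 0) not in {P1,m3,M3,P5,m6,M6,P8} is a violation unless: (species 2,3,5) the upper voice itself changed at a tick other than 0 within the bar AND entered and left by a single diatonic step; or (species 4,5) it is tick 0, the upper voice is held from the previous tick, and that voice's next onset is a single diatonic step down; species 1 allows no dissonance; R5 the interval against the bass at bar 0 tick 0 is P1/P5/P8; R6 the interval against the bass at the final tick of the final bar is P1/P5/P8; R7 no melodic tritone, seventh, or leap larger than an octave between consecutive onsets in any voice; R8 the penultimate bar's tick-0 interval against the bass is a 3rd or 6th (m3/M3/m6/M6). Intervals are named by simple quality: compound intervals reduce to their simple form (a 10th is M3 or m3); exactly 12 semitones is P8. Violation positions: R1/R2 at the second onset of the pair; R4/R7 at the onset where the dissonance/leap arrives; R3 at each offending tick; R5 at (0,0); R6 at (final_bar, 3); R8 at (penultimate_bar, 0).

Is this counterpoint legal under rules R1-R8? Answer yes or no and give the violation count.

No (11 violations)

bar 0: v0=D3 v1=D4 v2=F4 (m3)
bar 1: v0=E3 v1=B3 v2=D4 (m7)
bar 2: v0=D3 v1=F3 v2=A3 (P5)
bar 3: v0=C3 v1=G3 v2=C4 (P8)
bar 4: v0=A2 v1=B2 v2=E3 (P5)
bar 5: v0=C3 v1=A3 v2=C4 (P8)
bar 6: v0=D3 v1=D4 v2=F4 (m3)
  R5 @ bar0.0: opens on m3
  R4 @ bar1.0: E3/D4 m7 untreated
  R2 @ bar2.0: E3/D4 m7 -> D3/A3 P5 similar
  R7 @ bar2.0: B3->F3 leap 6st
  R2 @ bar4.0: C3/C4 P8 -> A2/E3 P5 similar
  R4 @ bar4.0: A2/B2 M2 untreated
  R2 @ bar5.0: A2/E3 P5 -> C3/C4 P8 similar
  R7 @ bar5.0: B2->A3 leap 10st
  R8 @ bar5.0: penult P8 not 3rd/6th
  R2 @ bar6.0: C3/A3 M6 -> D3/D4 P8 similar
  R6 @ bar6.3: closes on m3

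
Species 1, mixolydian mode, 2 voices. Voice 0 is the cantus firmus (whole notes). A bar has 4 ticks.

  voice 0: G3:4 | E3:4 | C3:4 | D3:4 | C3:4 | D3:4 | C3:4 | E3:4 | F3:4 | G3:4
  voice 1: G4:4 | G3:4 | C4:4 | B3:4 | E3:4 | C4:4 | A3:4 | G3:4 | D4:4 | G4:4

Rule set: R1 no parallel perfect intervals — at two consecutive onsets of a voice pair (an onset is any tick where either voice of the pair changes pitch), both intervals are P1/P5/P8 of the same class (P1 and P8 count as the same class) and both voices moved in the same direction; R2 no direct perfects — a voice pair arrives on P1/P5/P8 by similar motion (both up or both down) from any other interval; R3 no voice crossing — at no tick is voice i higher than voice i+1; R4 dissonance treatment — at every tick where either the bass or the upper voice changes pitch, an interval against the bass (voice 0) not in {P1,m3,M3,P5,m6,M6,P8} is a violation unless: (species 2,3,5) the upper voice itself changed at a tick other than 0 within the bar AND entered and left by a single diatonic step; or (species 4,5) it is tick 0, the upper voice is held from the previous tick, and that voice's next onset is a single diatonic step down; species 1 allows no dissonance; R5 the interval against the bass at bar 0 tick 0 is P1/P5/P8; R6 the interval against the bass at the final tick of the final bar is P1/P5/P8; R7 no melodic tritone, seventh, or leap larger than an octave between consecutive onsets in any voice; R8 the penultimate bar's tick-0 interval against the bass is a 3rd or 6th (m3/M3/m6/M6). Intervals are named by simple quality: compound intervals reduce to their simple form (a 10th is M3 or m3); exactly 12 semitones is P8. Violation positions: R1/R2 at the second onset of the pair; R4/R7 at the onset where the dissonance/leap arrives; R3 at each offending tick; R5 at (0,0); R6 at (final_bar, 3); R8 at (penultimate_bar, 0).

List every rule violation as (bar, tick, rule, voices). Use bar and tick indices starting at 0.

bar 0: v0=G3 v1=G4 downbeat P8
bar 1: v0=E3 v1=G3 downbeat m3
bar 2: v0=C3 v1=C4 downbeat P8
bar 3: v0=D3 v1=B3 downbeat M6
bar 4: v0=C3 v1=E3 downbeat M3
bar 5: v0=D3 v1=C4 downbeat m7
bar 6: v0=C3 v1=A3 downbeat M6
bar 7: v0=E3 v1=G3 downbeat m3
bar 8: v0=F3 v1=D4 downbeat M6
bar 9: v0=G3 v1=G4 downbeat P8
  -> R4 @ bar 5 tick 0 v(0, 1): D3/C4 m7 untreated
  -> R2 @ bar 9 tick 0 v(0, 1): F3/D4 M6 -> G3/G4 P8 similar

(5, 0, R4, (0, 1))
(9, 0, R2, (0, 1))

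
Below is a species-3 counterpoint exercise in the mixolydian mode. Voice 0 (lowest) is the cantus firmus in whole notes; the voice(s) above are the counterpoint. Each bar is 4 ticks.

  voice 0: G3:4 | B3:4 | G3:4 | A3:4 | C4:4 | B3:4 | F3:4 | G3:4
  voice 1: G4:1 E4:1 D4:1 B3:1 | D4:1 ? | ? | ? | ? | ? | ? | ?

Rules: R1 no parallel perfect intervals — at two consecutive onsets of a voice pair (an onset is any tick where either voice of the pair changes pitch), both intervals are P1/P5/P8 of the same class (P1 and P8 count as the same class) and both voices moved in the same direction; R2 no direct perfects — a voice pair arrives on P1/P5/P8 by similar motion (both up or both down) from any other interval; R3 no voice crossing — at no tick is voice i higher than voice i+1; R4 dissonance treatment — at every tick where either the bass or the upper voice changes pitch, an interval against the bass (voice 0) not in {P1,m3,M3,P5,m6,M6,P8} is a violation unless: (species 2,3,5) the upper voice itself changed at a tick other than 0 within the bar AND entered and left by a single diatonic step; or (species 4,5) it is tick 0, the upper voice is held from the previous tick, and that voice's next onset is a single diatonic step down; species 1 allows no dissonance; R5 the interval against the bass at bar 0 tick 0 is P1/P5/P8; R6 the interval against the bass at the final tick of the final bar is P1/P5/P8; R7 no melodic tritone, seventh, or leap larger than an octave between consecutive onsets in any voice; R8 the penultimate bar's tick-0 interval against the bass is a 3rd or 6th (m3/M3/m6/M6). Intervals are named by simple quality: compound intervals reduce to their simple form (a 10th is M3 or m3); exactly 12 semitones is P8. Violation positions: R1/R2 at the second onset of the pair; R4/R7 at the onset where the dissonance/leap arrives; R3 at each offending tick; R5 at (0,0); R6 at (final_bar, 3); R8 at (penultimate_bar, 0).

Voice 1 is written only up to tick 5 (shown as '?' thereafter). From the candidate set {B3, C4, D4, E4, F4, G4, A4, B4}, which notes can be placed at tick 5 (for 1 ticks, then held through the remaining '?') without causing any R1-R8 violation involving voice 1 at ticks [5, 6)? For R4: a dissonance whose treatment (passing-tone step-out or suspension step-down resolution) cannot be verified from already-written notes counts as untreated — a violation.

{B3, B4, D4, G4}

B3: legal
C4: violates R4
D4: legal
E4: violates R4
F4: violates R4
G4: legal
A4: violates R4
B4: legal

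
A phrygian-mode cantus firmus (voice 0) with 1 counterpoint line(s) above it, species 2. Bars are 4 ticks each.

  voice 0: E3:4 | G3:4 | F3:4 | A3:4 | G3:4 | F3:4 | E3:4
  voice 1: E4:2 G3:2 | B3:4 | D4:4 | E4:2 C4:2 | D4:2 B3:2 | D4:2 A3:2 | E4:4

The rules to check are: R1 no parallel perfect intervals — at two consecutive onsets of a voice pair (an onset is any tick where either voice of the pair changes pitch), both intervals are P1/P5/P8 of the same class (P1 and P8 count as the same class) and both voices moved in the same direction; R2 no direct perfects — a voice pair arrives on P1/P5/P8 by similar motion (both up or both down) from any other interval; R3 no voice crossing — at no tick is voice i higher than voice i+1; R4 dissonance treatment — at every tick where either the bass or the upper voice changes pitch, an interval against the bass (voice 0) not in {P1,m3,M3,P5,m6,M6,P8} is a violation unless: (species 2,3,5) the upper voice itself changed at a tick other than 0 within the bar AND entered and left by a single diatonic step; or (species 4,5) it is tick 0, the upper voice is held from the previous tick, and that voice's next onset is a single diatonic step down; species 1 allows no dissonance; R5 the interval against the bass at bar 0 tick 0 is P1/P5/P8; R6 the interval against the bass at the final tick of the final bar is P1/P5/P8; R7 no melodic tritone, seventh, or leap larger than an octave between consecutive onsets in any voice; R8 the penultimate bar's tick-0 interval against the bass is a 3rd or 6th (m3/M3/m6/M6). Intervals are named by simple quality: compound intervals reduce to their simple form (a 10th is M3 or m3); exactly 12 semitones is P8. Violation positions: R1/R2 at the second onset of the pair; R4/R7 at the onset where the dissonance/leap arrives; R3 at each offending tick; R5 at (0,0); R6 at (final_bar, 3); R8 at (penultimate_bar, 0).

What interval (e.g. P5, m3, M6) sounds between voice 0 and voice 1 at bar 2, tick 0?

voice 0=F3 voice 1=D4 -> M6

M6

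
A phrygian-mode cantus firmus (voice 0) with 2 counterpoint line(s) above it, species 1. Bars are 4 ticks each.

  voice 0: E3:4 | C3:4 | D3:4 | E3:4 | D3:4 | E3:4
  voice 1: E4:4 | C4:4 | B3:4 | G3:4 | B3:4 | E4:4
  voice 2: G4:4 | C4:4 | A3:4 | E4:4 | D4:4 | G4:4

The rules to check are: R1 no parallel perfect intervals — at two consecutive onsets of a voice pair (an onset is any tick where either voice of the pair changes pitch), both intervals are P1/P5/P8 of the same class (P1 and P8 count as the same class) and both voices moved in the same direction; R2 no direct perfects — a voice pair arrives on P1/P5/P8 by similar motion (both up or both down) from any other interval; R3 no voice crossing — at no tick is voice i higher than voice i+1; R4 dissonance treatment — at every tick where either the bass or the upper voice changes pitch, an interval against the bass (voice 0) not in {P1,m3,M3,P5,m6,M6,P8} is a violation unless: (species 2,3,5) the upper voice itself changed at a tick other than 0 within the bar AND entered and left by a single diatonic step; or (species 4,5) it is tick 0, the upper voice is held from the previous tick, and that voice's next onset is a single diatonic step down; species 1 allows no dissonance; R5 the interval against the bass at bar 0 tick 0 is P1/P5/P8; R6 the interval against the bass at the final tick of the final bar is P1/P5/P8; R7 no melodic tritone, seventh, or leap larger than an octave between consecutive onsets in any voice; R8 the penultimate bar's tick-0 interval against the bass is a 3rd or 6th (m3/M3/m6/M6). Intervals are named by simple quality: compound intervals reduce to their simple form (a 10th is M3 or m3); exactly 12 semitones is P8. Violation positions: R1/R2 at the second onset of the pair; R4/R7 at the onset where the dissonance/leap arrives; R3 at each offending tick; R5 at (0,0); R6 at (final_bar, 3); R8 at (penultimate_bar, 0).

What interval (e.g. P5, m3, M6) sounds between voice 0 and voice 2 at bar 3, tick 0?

voice 0=E3 voice 2=E4 -> P8

P8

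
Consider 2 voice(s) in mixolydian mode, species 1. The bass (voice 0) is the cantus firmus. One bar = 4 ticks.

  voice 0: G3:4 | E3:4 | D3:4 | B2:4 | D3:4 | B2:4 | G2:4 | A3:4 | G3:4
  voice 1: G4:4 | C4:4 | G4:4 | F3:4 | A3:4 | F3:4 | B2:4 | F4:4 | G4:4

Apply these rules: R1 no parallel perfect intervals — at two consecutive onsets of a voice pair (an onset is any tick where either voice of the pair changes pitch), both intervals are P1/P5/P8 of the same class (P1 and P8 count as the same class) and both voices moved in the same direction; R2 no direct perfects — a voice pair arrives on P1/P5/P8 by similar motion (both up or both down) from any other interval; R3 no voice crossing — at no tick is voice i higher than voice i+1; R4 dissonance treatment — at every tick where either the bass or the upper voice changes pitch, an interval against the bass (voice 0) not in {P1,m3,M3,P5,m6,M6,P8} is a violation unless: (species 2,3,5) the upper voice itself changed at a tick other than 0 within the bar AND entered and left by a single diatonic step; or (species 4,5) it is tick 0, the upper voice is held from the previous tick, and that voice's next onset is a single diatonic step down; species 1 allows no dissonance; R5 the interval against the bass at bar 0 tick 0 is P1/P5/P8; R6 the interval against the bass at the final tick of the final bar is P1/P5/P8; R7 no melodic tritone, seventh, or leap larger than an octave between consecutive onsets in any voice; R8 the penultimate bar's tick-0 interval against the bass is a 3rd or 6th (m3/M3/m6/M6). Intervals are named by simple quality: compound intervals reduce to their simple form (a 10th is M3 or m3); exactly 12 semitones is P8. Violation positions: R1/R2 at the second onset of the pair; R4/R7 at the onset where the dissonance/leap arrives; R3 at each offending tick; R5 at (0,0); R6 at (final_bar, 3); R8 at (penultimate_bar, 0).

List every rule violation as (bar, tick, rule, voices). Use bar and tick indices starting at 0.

bar 0: v0=G3 v1=G4 downbeat P8
bar 1: v0=E3 v1=C4 downbeat m6
bar 2: v0=D3 v1=G4 downbeat P4
bar 3: v0=B2 v1=F3 downbeat TT
bar 4: v0=D3 v1=A3 downbeat P5
bar 5: v0=B2 v1=F3 downbeat TT
bar 6: v0=G2 v1=B2 downbeat M3
bar 7: v0=A3 v1=F4 downbeat m6
bar 8: v0=G3 v1=G4 downbeat P8
  -> R4 @ bar 2 tick 0 v(0, 1): D3/G4 P4 untreated
  -> R4 @ bar 3 tick 0 v(0, 1): B2/F3 TT untreated
  -> R7 @ bar 3 tick 0 v(1,): G4->F3 leap 14st
  -> R2 @ bar 4 tick 0 v(0, 1): B2/F3 TT -> D3/A3 P5 similar
  -> R4 @ bar 5 tick 0 v(0, 1): B2/F3 TT untreated
  -> R7 @ bar 6 tick 0 v(1,): F3->B2 leap 6st
  -> R7 @ bar 7 tick 0 v(0,): G2->A3 leap 14st
  -> R7 @ bar 7 tick 0 v(1,): B2->F4 leap 18st

(2, 0, R4, (0, 1))
(3, 0, R4, (0, 1))
(3, 0, R7, (1,))
(4, 0, R2, (0, 1))
(5, 0, R4, (0, 1))
(6, 0, R7, (1,))
(7, 0, R7, (0,))
(7, 0, R7, (1,))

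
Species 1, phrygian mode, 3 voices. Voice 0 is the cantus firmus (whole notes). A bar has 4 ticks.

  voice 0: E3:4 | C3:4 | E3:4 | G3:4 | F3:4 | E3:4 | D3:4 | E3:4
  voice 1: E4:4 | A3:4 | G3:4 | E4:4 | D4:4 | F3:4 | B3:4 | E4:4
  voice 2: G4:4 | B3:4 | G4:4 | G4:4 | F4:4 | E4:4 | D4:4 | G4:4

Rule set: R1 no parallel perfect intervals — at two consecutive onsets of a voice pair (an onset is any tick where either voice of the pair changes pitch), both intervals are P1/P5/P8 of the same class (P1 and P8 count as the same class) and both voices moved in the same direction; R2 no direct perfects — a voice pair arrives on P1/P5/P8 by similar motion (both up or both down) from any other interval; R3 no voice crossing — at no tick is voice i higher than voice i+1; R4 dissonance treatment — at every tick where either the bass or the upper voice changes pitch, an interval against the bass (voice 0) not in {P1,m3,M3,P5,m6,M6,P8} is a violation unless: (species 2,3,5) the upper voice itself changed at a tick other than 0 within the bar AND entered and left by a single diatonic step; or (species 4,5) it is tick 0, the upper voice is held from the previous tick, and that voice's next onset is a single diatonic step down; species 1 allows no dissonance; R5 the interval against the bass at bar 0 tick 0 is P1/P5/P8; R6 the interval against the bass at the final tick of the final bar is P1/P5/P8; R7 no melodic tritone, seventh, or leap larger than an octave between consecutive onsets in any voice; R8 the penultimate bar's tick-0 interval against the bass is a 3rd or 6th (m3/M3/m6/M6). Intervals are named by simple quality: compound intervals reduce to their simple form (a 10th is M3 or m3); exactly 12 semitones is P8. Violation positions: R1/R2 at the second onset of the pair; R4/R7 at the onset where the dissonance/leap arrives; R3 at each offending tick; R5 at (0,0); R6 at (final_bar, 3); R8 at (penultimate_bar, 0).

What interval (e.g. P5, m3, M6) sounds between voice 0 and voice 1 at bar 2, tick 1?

m3

voice 0=E3 voice 1=G3 -> m3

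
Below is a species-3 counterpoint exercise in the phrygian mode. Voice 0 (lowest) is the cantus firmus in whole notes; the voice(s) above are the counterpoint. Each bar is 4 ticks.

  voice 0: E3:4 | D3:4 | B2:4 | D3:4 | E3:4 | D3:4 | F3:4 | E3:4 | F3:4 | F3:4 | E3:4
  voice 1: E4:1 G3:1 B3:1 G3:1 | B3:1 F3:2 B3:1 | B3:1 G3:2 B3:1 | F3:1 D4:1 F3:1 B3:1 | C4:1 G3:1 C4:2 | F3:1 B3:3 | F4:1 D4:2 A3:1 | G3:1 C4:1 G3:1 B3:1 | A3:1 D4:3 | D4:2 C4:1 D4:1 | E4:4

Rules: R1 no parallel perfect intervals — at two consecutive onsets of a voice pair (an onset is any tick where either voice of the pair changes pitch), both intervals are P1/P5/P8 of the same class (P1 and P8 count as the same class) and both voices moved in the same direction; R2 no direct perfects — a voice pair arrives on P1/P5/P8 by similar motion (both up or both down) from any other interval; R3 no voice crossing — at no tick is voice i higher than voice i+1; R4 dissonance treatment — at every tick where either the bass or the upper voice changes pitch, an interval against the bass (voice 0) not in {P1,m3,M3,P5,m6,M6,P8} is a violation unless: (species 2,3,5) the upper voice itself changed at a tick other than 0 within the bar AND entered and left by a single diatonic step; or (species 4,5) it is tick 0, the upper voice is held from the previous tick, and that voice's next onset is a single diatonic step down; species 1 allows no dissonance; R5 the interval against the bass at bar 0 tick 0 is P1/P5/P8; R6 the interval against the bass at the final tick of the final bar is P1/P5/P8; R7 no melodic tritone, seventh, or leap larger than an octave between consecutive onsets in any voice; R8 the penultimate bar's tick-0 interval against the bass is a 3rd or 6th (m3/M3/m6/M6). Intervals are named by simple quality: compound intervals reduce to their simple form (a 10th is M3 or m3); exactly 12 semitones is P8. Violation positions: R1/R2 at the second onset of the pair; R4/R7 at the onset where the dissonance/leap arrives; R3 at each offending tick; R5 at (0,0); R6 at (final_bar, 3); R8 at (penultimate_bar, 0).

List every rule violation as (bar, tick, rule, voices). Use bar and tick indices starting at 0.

bar 0: v0=E3 v1=E4 downbeat P8
bar 1: v0=D3 v1=B3 downbeat M6
bar 2: v0=B2 v1=B3 downbeat P8
bar 3: v0=D3 v1=F3 downbeat m3
bar 4: v0=E3 v1=C4 downbeat m6
bar 5: v0=D3 v1=F3 downbeat m3
bar 6: v0=F3 v1=F4 downbeat P8
bar 7: v0=E3 v1=G3 downbeat m3
bar 8: v0=F3 v1=A3 downbeat M3
bar 9: v0=F3 v1=D4 downbeat M6
bar 10: v0=E3 v1=E4 downbeat P8
  -> R7 @ bar 1 tick 1 v(1,): B3->F3 leap 6st
  -> R7 @ bar 1 tick 3 v(1,): F3->B3 leap 6st
  -> R7 @ bar 3 tick 0 v(1,): B3->F3 leap 6st
  -> R7 @ bar 3 tick 3 v(1,): F3->B3 leap 6st
  -> R7 @ bar 5 tick 1 v(1,): F3->B3 leap 6st
  -> R2 @ bar 6 tick 0 v(0, 1): D3/B3 M6 -> F3/F4 P8 similar
  -> R7 @ bar 6 tick 0 v(1,): B3->F4 leap 6st

(1, 1, R7, (1,))
(1, 3, R7, (1,))
(3, 0, R7, (1,))
(3, 3, R7, (1,))
(5, 1, R7, (1,))
(6, 0, R2, (0, 1))
(6, 0, R7, (1,))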